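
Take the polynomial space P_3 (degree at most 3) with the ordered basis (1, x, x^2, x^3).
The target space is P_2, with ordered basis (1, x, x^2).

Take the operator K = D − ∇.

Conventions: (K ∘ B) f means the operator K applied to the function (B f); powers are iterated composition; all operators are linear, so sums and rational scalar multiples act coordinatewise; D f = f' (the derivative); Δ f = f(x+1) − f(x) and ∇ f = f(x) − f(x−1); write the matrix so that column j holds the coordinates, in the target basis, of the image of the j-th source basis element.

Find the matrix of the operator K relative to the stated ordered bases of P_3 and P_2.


the matrix is [[0, 0, 1, -1]; [0, 0, 0, 3]; [0, 0, 0, 0]] (rows listed top to bottom)

image of 1: 0
image of x: 0
image of x^2: 1
image of x^3: 3x - 1
each image's coordinates form column j of the matrix


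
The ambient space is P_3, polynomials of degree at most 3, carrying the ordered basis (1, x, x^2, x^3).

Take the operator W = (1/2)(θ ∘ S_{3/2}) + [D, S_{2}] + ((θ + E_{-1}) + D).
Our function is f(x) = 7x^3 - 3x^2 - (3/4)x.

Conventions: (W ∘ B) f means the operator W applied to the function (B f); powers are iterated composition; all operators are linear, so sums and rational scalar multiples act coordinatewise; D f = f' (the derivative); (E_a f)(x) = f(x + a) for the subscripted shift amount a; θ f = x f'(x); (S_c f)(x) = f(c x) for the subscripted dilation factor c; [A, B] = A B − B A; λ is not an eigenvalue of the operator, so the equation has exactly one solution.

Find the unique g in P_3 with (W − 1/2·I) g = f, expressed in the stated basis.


write g with unknown coordinates in the stated basis and equate coefficients in (W − 1/2·I) g = f
solving from the highest basis element down gives g = (112/137)x^3 - (7020/2603)x^2 + (8775/2603)x + 746/2603
check: W g = (1015/137)x^3 - (11319/2603)x^2 + (9741/10412)x + 373/2603
so W g − 1/2·g = 7x^3 - 3x^2 - (3/4)x = f ✓

g(x) = (112/137)x^3 - (7020/2603)x^2 + (8775/2603)x + 746/2603


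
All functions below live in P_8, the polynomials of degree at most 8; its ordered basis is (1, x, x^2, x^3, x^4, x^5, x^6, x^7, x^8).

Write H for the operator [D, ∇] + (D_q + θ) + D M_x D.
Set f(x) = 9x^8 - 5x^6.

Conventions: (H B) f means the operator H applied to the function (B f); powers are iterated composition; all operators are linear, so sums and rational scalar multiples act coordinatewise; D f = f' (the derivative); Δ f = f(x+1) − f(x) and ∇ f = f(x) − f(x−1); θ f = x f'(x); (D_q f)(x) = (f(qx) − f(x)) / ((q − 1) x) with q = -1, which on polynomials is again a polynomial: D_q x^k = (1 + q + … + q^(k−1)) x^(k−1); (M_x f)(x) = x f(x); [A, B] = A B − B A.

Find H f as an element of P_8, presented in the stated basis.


∇ f = 72x^7 - 252x^6 + 474x^5 - 555x^4 + 404x^3 - 177x^2 + 42x - 4
D ∇ f = 504x^6 - 1512x^5 + 2370x^4 - 2220x^3 + 1212x^2 - 354x + 42
D f = 72x^7 - 30x^5
∇ D f = 504x^6 - 1512x^5 + 2370x^4 - 2220x^3 + 1212x^2 - 354x + 42
[D, ∇] f = 0
D_q f = 0
θ f = 72x^8 - 30x^6
(D_q + θ) f = 72x^8 - 30x^6
D f = 72x^7 - 30x^5
M_x D f = 72x^8 - 30x^6
D M_x D f = 576x^7 - 180x^5
([D, ∇] + (D_q + θ) + D M_x D) f = 72x^8 + 576x^7 - 30x^6 - 180x^5

the image equals g(x) = 72x^8 + 576x^7 - 30x^6 - 180x^5


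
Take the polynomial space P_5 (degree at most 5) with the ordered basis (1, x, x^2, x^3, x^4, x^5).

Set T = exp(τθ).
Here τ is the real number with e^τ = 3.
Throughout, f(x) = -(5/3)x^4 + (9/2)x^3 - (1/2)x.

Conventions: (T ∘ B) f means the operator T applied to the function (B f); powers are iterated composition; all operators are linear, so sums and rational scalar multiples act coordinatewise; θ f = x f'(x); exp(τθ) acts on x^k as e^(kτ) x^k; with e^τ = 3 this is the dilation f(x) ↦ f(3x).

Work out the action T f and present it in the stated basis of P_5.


exp(τθ) x^k = e^(kτ) x^k; with e^τ = 3 this sends x^k to 3^k x^k
x ↦ 3 x
x^3 ↦ 27 x^3
x^4 ↦ 81 x^4
applying this coordinatewise to f: exp(τθ) f = -135x^4 + (243/2)x^3 - (3/2)x

the result is g(x) = -135x^4 + (243/2)x^3 - (3/2)x


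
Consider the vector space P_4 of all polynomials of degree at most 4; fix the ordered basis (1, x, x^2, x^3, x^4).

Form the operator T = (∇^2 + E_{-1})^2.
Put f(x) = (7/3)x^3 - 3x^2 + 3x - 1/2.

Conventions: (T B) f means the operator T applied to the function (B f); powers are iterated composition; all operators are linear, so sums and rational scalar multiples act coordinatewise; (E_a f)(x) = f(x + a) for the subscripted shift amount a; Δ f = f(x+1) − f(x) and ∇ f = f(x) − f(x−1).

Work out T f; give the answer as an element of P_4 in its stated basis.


the result is g(x) = (7/3)x^3 - 17x^2 + 71x - 631/6

∇ f = 7x^2 - 13x + 25/3
∇ ∇ f = 14x - 20
E_{-1} f = (7/3)x^3 - 10x^2 + 16x - 53/6
(∇^2 + E_{-1}) f = (7/3)x^3 - 10x^2 + 30x - 173/6
∇ (∇^2 + E_{-1}) f = 7x^2 - 27x + 127/3
∇ ∇ (∇^2 + E_{-1}) f = 14x - 34
E_{-1} (∇^2 + E_{-1}) f = (7/3)x^3 - 17x^2 + 57x - 427/6
(∇^2 + E_{-1}) (∇^2 + E_{-1}) f = (7/3)x^3 - 17x^2 + 71x - 631/6


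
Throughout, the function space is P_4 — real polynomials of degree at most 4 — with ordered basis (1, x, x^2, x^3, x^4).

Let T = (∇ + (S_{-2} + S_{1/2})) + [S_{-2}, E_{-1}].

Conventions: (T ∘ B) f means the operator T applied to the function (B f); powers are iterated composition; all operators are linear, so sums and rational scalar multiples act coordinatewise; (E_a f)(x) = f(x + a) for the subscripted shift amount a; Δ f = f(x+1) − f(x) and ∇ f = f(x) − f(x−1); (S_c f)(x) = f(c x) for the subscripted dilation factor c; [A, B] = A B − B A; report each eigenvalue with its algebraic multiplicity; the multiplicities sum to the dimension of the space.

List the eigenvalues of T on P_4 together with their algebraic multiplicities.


image of 1: 2
image of x: -(3/2)x - 2
image of x^2: (17/4)x^2 + 14x - 4
image of x^3: -(63/8)x^3 - 33x^2 + 15x - 8
image of x^4: (257/16)x^4 + 100x^3 - 78x^2 + 76x - 16
the matrix is upper triangular; its diagonal is (2, -3/2, 17/4, -63/8, 257/16)
for a triangular matrix the eigenvalues are the diagonal entries, with algebraic multiplicity their repetition count

λ = -63/8 (multiplicity 1), λ = -3/2 (multiplicity 1), λ = 2 (multiplicity 1), λ = 17/4 (multiplicity 1), λ = 257/16 (multiplicity 1)


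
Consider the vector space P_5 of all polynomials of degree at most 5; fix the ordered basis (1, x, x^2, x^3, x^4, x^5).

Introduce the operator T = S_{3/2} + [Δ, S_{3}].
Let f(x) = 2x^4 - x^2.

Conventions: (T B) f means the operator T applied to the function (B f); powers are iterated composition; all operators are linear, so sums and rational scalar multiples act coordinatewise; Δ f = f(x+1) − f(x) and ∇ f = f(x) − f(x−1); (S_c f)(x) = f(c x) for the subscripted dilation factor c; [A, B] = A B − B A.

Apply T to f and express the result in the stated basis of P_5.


S_{3/2} f = (81/8)x^4 - (9/4)x^2
S_{3} f = 162x^4 - 9x^2
Δ S_{3} f = 648x^3 + 972x^2 + 630x + 153
Δ f = 8x^3 + 12x^2 + 6x + 1
S_{3} Δ f = 216x^3 + 108x^2 + 18x + 1
[Δ, S_{3}] f = 432x^3 + 864x^2 + 612x + 152
(S_{3/2} + [Δ, S_{3}]) f = (81/8)x^4 + 432x^3 + (3447/4)x^2 + 612x + 152

g(x) = (81/8)x^4 + 432x^3 + (3447/4)x^2 + 612x + 152


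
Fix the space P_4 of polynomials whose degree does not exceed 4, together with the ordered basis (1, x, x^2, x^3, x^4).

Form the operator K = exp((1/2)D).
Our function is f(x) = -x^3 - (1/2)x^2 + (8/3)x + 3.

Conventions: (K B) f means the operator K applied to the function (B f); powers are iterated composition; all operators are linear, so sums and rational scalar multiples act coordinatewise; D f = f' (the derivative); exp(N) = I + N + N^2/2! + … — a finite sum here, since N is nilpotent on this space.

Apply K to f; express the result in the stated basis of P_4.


g(x) = -x^3 - 2x^2 + (17/12)x + 49/12

order-1 term: -(3/2)x^2 - (1/2)x + 4/3
order-2 term: -(3/4)x - 1/8
order-3 term: -1/8
the series for exp((1/2)D) f terminates at order 3
exp((1/2)D) f = -x^3 - 2x^2 + (17/12)x + 49/12


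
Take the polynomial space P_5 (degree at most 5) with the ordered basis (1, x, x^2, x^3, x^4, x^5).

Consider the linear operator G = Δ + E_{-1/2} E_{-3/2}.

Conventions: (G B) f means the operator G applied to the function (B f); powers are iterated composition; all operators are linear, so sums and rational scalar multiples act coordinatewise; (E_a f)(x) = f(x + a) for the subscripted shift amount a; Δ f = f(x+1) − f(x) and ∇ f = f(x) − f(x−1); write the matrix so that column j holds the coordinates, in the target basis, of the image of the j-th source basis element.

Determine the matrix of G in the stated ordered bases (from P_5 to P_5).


the matrix is [[1, -1, 5, -7, 17, -31]; [0, 1, -2, 15, -28, 85]; [0, 0, 1, -3, 30, -70]; [0, 0, 0, 1, -4, 50]; [0, 0, 0, 0, 1, -5]; [0, 0, 0, 0, 0, 1]] (rows listed top to bottom)

image of 1: 1
image of x: x - 1
image of x^2: x^2 - 2x + 5
image of x^3: x^3 - 3x^2 + 15x - 7
image of x^4: x^4 - 4x^3 + 30x^2 - 28x + 17
image of x^5: x^5 - 5x^4 + 50x^3 - 70x^2 + 85x - 31
each image's coordinates form column j of the matrix


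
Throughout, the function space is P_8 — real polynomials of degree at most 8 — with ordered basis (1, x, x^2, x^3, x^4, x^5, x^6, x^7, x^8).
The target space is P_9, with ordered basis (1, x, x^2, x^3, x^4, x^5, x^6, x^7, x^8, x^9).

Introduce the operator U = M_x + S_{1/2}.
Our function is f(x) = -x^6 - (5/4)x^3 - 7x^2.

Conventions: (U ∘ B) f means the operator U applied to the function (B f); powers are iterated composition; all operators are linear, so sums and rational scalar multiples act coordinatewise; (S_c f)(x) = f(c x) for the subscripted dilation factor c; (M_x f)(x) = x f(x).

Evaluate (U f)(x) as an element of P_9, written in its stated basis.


M_x f = -x^7 - (5/4)x^4 - 7x^3
S_{1/2} f = -(1/64)x^6 - (5/32)x^3 - (7/4)x^2
(M_x + S_{1/2}) f = -x^7 - (1/64)x^6 - (5/4)x^4 - (229/32)x^3 - (7/4)x^2

the result is g(x) = -x^7 - (1/64)x^6 - (5/4)x^4 - (229/32)x^3 - (7/4)x^2


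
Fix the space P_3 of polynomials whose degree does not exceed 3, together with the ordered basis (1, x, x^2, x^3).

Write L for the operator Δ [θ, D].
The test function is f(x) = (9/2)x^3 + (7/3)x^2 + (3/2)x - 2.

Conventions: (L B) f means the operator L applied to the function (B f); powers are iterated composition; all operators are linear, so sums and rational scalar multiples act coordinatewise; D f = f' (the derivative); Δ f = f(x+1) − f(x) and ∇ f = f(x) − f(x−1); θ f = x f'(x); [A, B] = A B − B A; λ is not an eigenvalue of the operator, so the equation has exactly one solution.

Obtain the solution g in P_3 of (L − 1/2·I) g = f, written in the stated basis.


write g with unknown coordinates in the stated basis and equate coefficients in (L − 1/2·I) g = f
solving from the highest basis element down gives g = -9x^3 - (14/3)x^2 + 105x + 230/3
check: L g = 54x + 109/3
so L g − 1/2·g = (9/2)x^3 + (7/3)x^2 + (3/2)x - 2 = f ✓

the image equals g(x) = -9x^3 - (14/3)x^2 + 105x + 230/3


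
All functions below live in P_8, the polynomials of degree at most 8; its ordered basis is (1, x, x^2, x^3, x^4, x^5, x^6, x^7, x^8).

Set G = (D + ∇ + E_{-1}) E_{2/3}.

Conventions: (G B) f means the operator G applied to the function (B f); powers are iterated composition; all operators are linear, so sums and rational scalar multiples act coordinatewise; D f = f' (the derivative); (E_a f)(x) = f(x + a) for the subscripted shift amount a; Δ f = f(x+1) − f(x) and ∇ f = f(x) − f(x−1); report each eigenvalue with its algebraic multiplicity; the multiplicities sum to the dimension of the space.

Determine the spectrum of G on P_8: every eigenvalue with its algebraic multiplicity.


image of 1: 1
image of x: x + 5/3
image of x^2: x^2 + (10/3)x + 16/9
image of x^3: x^3 + 5x^2 + (16/3)x + 44/27
image of x^4: x^4 + (20/3)x^3 + (32/3)x^2 + (176/27)x + 112/81
image of x^5: x^5 + (25/3)x^4 + (160/9)x^3 + (440/27)x^2 + (560/81)x + 272/243
image of x^6: x^6 + 10x^5 + (80/3)x^4 + (880/27)x^3 + (560/27)x^2 + (544/81)x + 640/729
image of x^7: x^7 + (35/3)x^6 + (112/3)x^5 + (1540/27)x^4 + (3920/81)x^3 + (1904/81)x^2 + (4480/729)x + 1472/2187
image of x^8: x^8 + (40/3)x^7 + (448/9)x^6 + (2464/27)x^5 + (7840/81)x^4 + (15232/243)x^3 + (17920/729)x^2 + (11776/2187)x + 3328/6561
the matrix is upper triangular; its diagonal is (1, 1, 1, 1, 1, 1, 1, 1, 1)
for a triangular matrix the eigenvalues are the diagonal entries, with algebraic multiplicity their repetition count

λ = 1 (multiplicity 9)


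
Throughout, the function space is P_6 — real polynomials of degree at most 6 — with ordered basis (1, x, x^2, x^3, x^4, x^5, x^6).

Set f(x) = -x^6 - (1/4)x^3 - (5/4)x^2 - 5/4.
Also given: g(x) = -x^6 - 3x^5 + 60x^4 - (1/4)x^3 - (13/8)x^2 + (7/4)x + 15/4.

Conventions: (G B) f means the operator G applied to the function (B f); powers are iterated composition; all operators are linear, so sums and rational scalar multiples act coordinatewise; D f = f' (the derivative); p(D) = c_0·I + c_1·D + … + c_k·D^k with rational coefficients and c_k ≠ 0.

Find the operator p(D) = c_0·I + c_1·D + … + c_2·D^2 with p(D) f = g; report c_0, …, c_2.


D^0 f = -x^6 - (1/4)x^3 - (5/4)x^2 - 5/4
D^1 f = -6x^5 - (3/4)x^2 - (5/2)x
D^2 f = -30x^4 - (3/2)x - 5/2
matching coefficients of g against c_0 f + c_1 Df + … from the top degree down determines the c_i
solution: c_0 = 1, c_1 = 1/2, c_2 = -2

c_0 = 1, c_1 = 1/2, c_2 = -2


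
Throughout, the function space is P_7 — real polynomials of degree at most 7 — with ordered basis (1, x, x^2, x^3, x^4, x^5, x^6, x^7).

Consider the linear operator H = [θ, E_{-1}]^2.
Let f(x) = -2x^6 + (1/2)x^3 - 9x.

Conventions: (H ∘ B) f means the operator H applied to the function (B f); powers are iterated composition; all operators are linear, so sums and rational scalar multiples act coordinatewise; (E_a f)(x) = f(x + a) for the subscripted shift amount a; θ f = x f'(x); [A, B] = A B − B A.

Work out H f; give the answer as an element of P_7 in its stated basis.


g(x) = -60x^4 + 480x^3 - 1440x^2 + 1923x - 966

E_{-1} f = -2x^6 + 12x^5 - 30x^4 + (81/2)x^3 - (63/2)x^2 + (9/2)x + 13/2
θ E_{-1} f = -12x^6 + 60x^5 - 120x^4 + (243/2)x^3 - 63x^2 + (9/2)x
θ f = -12x^6 + (3/2)x^3 - 9x
E_{-1} θ f = -12x^6 + 72x^5 - 180x^4 + (483/2)x^3 - (369/2)x^2 + (135/2)x - 9/2
[θ, E_{-1}] f = -12x^5 + 60x^4 - 120x^3 + (243/2)x^2 - 63x + 9/2
E_{-1} [θ, E_{-1}] f = -12x^5 + 120x^4 - 480x^3 + (1923/2)x^2 - 966x + 381
θ E_{-1} [θ, E_{-1}] f = -60x^5 + 480x^4 - 1440x^3 + 1923x^2 - 966x
θ [θ, E_{-1}] f = -60x^5 + 240x^4 - 360x^3 + 243x^2 - 63x
E_{-1} θ [θ, E_{-1}] f = -60x^5 + 540x^4 - 1920x^3 + 3363x^2 - 2889x + 966
[θ, E_{-1}] [θ, E_{-1}] f = -60x^4 + 480x^3 - 1440x^2 + 1923x - 966


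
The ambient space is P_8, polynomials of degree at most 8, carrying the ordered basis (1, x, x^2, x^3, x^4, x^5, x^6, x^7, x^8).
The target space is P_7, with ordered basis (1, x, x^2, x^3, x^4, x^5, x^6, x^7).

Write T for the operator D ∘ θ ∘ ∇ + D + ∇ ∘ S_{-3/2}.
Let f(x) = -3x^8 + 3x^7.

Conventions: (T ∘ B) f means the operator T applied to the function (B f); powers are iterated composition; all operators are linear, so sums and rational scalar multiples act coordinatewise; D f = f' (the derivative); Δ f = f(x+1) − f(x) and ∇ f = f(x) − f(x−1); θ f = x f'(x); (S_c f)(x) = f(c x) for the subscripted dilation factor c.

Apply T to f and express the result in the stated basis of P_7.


∇ f = -24x^7 + 105x^6 - 231x^5 + 315x^4 - 273x^3 + 147x^2 - 45x + 6
θ ∇ f = -168x^7 + 630x^6 - 1155x^5 + 1260x^4 - 819x^3 + 294x^2 - 45x
D θ ∇ f = -1176x^6 + 3780x^5 - 5775x^4 + 5040x^3 - 2457x^2 + 588x - 45
D f = -24x^7 + 21x^6
S_{-3/2} f = -(19683/256)x^8 - (6561/128)x^7
∇ S_{-3/2} f = -(19683/32)x^7 + (229635/128)x^6 - (413343/128)x^5 + (229635/64)x^4 - (321489/128)x^3 + (137781/128)x^2 - (32805/128)x + 6561/256
(D ∘ θ ∘ ∇ + D + ∇ ∘ S_{-3/2}) f = -(20451/32)x^7 + (81795/128)x^6 + (70497/128)x^5 - (139965/64)x^4 + (323631/128)x^3 - (176715/128)x^2 + (42459/128)x - 4959/256

the image equals g(x) = -(20451/32)x^7 + (81795/128)x^6 + (70497/128)x^5 - (139965/64)x^4 + (323631/128)x^3 - (176715/128)x^2 + (42459/128)x - 4959/256


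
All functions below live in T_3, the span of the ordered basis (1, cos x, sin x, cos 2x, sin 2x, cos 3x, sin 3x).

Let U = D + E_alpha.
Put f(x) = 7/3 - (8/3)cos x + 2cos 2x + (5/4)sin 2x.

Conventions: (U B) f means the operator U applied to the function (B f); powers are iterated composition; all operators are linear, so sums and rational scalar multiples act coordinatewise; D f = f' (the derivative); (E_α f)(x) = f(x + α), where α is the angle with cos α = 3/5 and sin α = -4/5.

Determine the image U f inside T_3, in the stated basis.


g(x) = 7/3 - (8/5)cos x + (8/15)sin x + (37/50)cos 2x - (243/100)sin 2x

D f = (8/3)sin x + (5/2)cos 2x - 4sin 2x
E_alpha f = 7/3 - (8/5)cos x - (32/15)sin x - (44/25)cos 2x + (157/100)sin 2x
(D + E_alpha) f = 7/3 - (8/5)cos x + (8/15)sin x + (37/50)cos 2x - (243/100)sin 2x


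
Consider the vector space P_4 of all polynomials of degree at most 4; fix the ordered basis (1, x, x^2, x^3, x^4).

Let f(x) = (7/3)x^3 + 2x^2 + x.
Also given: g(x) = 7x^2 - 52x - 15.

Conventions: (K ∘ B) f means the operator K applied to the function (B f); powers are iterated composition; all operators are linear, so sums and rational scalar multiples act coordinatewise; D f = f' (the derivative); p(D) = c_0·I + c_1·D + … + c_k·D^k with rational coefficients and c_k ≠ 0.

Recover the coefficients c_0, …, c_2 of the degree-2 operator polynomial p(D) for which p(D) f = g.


c_0 = 0, c_1 = 1, c_2 = -4

D^0 f = (7/3)x^3 + 2x^2 + x
D^1 f = 7x^2 + 4x + 1
D^2 f = 14x + 4
matching coefficients of g against c_0 f + c_1 Df + … from the top degree down determines the c_i
solution: c_0 = 0, c_1 = 1, c_2 = -4


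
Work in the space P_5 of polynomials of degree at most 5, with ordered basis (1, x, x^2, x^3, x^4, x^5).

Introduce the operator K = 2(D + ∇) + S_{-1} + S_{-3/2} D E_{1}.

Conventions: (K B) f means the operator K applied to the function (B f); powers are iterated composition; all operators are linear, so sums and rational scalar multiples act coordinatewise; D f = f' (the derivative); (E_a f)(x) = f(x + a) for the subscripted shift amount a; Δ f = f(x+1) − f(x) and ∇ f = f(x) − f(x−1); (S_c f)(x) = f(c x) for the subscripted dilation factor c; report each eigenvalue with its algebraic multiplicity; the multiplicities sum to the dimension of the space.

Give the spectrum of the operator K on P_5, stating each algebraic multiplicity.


λ = -1 (multiplicity 3), λ = 1 (multiplicity 3)

image of 1: 1
image of x: -x + 5
image of x^2: x^2 + 5x
image of x^3: -x^3 + (75/4)x^2 - 15x + 5
image of x^4: x^4 + (5/2)x^3 + 15x^2 - 10x + 2
image of x^5: -x^5 + (725/16)x^4 - (175/2)x^3 + (175/2)x^2 - 40x + 7
the matrix is upper triangular; its diagonal is (1, -1, 1, -1, 1, -1)
for a triangular matrix the eigenvalues are the diagonal entries, with algebraic multiplicity their repetition count


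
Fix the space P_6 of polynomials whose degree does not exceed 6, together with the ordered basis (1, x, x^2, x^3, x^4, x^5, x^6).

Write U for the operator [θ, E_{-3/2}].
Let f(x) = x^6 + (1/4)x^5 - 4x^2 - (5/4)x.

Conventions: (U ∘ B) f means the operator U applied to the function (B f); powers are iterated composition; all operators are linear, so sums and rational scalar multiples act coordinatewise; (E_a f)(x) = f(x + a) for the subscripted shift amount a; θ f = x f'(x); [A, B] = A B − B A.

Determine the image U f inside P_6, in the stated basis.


g(x) = 9x^5 - (525/8)x^4 + (765/4)x^3 - (4455/16)x^2 + (381/2)x - 5469/128

E_{-3/2} f = x^6 - (35/4)x^5 + (255/8)x^4 - (495/8)x^3 + (127/2)x^2 - (1823/64)x + 303/128
θ E_{-3/2} f = 6x^6 - (175/4)x^5 + (255/2)x^4 - (1485/8)x^3 + 127x^2 - (1823/64)x
θ f = 6x^6 + (5/4)x^5 - 8x^2 - (5/4)x
E_{-3/2} θ f = 6x^6 - (211/4)x^5 + (1545/8)x^4 - (3015/8)x^3 + (6487/16)x^2 - (14015/64)x + 5469/128
[θ, E_{-3/2}] f = 9x^5 - (525/8)x^4 + (765/4)x^3 - (4455/16)x^2 + (381/2)x - 5469/128


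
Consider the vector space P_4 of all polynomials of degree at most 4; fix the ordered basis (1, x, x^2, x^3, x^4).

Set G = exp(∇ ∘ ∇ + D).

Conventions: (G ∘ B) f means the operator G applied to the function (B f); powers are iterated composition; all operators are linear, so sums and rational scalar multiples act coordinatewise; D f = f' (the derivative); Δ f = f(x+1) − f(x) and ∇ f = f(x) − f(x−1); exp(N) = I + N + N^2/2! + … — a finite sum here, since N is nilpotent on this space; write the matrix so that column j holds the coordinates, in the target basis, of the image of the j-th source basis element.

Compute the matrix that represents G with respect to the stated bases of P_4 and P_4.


image of 1: 1
image of x: x + 1
image of x^2: x^2 + 2x + 3
image of x^3: x^3 + 3x^2 + 9x + 1
image of x^4: x^4 + 4x^3 + 18x^2 + 4x + 15
each image's coordinates form column j of the matrix

the matrix is [[1, 1, 3, 1, 15]; [0, 1, 2, 9, 4]; [0, 0, 1, 3, 18]; [0, 0, 0, 1, 4]; [0, 0, 0, 0, 1]] (rows listed top to bottom)


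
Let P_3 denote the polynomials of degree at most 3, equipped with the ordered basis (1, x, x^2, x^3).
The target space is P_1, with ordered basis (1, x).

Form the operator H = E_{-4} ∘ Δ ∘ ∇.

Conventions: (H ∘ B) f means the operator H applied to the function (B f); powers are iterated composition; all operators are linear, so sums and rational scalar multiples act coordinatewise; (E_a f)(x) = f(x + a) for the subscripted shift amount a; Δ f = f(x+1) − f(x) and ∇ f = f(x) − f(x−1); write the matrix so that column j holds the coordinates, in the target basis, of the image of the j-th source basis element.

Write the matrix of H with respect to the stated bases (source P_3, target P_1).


the matrix is [[0, 0, 2, -24]; [0, 0, 0, 6]] (rows listed top to bottom)

image of 1: 0
image of x: 0
image of x^2: 2
image of x^3: 6x - 24
each image's coordinates form column j of the matrix


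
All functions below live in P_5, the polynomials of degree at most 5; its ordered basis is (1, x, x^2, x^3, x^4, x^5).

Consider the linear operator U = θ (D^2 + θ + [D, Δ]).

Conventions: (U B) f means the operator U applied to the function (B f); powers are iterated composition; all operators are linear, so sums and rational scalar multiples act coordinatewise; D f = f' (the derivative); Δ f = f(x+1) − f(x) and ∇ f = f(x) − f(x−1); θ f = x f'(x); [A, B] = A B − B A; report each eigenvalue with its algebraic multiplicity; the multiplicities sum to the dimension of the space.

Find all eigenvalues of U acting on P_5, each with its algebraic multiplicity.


λ = 0 (multiplicity 1), λ = 1 (multiplicity 1), λ = 4 (multiplicity 1), λ = 9 (multiplicity 1), λ = 16 (multiplicity 1), λ = 25 (multiplicity 1)

image of 1: 0
image of x: x
image of x^2: 4x^2
image of x^3: 9x^3 + 6x
image of x^4: 16x^4 + 24x^2
image of x^5: 25x^5 + 60x^3
the matrix is upper triangular; its diagonal is (0, 1, 4, 9, 16, 25)
for a triangular matrix the eigenvalues are the diagonal entries, with algebraic multiplicity their repetition count


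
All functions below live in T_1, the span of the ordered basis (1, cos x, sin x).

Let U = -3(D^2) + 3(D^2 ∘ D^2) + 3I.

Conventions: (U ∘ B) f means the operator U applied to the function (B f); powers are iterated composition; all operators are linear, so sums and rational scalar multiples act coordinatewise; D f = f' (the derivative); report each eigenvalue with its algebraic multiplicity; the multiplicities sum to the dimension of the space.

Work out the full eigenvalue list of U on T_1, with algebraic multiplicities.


image of 1: 3
image of cos x: 9cos x
image of sin x: 9sin x
the matrix is diagonal; its diagonal is (3, 9, 9)
for a triangular matrix the eigenvalues are the diagonal entries, with algebraic multiplicity their repetition count

λ = 3 (multiplicity 1), λ = 9 (multiplicity 2)


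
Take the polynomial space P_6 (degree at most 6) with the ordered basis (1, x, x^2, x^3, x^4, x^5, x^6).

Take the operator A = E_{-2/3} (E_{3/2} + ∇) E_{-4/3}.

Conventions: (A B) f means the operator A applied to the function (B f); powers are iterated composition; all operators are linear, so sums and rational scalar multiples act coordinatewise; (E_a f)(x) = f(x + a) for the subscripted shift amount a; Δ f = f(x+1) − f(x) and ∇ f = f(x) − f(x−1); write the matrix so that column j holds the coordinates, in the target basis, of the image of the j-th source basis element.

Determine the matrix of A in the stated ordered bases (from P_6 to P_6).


image of 1: 1
image of x: x + 1/2
image of x^2: x^2 + x - 19/4
image of x^3: x^3 + (3/2)x^2 - (57/4)x + 151/8
image of x^4: x^4 + 2x^3 - (57/2)x^2 + (151/2)x - 1039/16
image of x^5: x^5 + (5/2)x^4 - (95/2)x^3 + (755/4)x^2 - (5195/16)x + 6751/32
image of x^6: x^6 + 3x^5 - (285/4)x^4 + (755/2)x^3 - (15585/16)x^2 + (20253/16)x - 42559/64
each image's coordinates form column j of the matrix

the matrix is [[1, 1/2, -19/4, 151/8, -1039/16, 6751/32, -42559/64]; [0, 1, 1, -57/4, 151/2, -5195/16, 20253/16]; [0, 0, 1, 3/2, -57/2, 755/4, -15585/16]; [0, 0, 0, 1, 2, -95/2, 755/2]; [0, 0, 0, 0, 1, 5/2, -285/4]; [0, 0, 0, 0, 0, 1, 3]; [0, 0, 0, 0, 0, 0, 1]] (rows listed top to bottom)


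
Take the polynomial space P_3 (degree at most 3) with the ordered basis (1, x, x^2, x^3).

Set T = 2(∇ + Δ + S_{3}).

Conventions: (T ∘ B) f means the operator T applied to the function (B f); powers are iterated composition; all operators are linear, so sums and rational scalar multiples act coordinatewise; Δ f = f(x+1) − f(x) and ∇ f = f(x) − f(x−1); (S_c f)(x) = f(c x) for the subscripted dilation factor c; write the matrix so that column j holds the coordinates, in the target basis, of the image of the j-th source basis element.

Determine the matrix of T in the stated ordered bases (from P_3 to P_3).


the matrix is [[2, 4, 0, 4]; [0, 6, 8, 0]; [0, 0, 18, 12]; [0, 0, 0, 54]] (rows listed top to bottom)

image of 1: 2
image of x: 6x + 4
image of x^2: 18x^2 + 8x
image of x^3: 54x^3 + 12x^2 + 4
each image's coordinates form column j of the matrix


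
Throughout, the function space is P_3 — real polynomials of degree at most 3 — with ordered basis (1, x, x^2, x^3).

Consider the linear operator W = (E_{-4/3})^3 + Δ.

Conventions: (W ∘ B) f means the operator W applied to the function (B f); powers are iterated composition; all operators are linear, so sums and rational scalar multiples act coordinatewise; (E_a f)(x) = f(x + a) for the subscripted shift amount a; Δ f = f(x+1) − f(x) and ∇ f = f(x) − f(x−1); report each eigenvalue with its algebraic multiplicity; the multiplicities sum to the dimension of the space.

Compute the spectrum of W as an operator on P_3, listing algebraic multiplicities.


image of 1: 1
image of x: x - 3
image of x^2: x^2 - 6x + 17
image of x^3: x^3 - 9x^2 + 51x - 63
the matrix is upper triangular; its diagonal is (1, 1, 1, 1)
for a triangular matrix the eigenvalues are the diagonal entries, with algebraic multiplicity their repetition count

λ = 1 (multiplicity 4)


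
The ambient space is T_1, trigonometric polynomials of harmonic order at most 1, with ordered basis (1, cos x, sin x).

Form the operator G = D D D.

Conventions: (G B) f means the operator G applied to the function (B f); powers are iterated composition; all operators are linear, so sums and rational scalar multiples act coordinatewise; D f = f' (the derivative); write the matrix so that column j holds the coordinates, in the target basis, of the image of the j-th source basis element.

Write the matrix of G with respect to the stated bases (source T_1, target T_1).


image of 1: 0
image of cos x: sin x
image of sin x: -cos x
each image's coordinates form column j of the matrix

the matrix is [[0, 0, 0]; [0, 0, -1]; [0, 1, 0]] (rows listed top to bottom)


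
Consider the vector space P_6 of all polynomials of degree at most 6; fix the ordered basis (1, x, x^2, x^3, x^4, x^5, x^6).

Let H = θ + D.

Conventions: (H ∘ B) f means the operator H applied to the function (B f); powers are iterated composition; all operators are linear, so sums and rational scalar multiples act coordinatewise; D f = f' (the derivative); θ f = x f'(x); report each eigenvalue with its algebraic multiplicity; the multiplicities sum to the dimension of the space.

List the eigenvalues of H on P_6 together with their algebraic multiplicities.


λ = 0 (multiplicity 1), λ = 1 (multiplicity 1), λ = 2 (multiplicity 1), λ = 3 (multiplicity 1), λ = 4 (multiplicity 1), λ = 5 (multiplicity 1), λ = 6 (multiplicity 1)

image of 1: 0
image of x: x + 1
image of x^2: 2x^2 + 2x
image of x^3: 3x^3 + 3x^2
image of x^4: 4x^4 + 4x^3
image of x^5: 5x^5 + 5x^4
image of x^6: 6x^6 + 6x^5
the matrix is upper triangular; its diagonal is (0, 1, 2, 3, 4, 5, 6)
for a triangular matrix the eigenvalues are the diagonal entries, with algebraic multiplicity their repetition count


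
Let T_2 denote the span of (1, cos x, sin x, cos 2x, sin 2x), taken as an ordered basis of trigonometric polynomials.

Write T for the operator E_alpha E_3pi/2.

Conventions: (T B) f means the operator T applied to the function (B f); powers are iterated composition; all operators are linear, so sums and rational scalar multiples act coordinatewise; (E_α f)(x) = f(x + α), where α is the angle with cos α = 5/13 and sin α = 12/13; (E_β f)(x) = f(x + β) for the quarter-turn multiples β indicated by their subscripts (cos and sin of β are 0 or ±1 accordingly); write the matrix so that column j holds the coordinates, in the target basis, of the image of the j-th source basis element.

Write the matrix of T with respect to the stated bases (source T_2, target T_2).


the matrix is [[1, 0, 0, 0, 0]; [0, 12/13, -5/13, 0, 0]; [0, 5/13, 12/13, 0, 0]; [0, 0, 0, 119/169, -120/169]; [0, 0, 0, 120/169, 119/169]] (rows listed top to bottom)

image of 1: 1
image of cos x: (12/13)cos x + (5/13)sin x
image of sin x: -(5/13)cos x + (12/13)sin x
image of cos 2x: (119/169)cos 2x + (120/169)sin 2x
image of sin 2x: -(120/169)cos 2x + (119/169)sin 2x
each image's coordinates form column j of the matrix


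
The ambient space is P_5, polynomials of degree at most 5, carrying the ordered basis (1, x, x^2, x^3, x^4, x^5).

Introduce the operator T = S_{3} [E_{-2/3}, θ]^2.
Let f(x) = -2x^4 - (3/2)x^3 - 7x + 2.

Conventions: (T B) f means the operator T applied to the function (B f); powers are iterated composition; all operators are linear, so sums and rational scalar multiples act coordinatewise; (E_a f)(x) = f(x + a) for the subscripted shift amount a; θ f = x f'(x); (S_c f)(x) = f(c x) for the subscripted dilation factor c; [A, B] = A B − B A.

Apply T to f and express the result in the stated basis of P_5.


θ f = -8x^4 - (9/2)x^3 - 7x
E_{-2/3} θ f = -8x^4 + (101/6)x^3 - (37/3)x^2 - (95/27)x + 358/81
E_{-2/3} f = -2x^4 + (23/6)x^3 - (7/3)x^2 - (179/27)x + 544/81
θ E_{-2/3} f = -8x^4 + (23/2)x^3 - (14/3)x^2 - (179/27)x
[E_{-2/3}, θ] f = (16/3)x^3 - (23/3)x^2 + (28/9)x + 358/81
θ [E_{-2/3}, θ] f = 16x^3 - (46/3)x^2 + (28/9)x
E_{-2/3} θ [E_{-2/3}, θ] f = 16x^3 - (142/3)x^2 + (404/9)x - 368/27
E_{-2/3} [E_{-2/3}, θ] f = (16/3)x^3 - (55/3)x^2 + (184/9)x - 214/81
θ E_{-2/3} [E_{-2/3}, θ] f = 16x^3 - (110/3)x^2 + (184/9)x
[E_{-2/3}, θ] [E_{-2/3}, θ] f = -(32/3)x^2 + (220/9)x - 368/27
S_{3} [E_{-2/3}, θ]^2 f = -96x^2 + (220/3)x - 368/27

g(x) = -96x^2 + (220/3)x - 368/27


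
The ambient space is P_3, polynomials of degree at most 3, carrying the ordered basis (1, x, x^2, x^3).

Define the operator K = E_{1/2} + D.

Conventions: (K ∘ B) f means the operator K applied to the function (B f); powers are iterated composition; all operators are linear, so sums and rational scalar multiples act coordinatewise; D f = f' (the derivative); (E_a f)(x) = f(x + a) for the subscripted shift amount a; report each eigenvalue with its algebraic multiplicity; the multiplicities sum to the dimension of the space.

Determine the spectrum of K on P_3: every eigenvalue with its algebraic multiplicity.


image of 1: 1
image of x: x + 3/2
image of x^2: x^2 + 3x + 1/4
image of x^3: x^3 + (9/2)x^2 + (3/4)x + 1/8
the matrix is upper triangular; its diagonal is (1, 1, 1, 1)
for a triangular matrix the eigenvalues are the diagonal entries, with algebraic multiplicity their repetition count

λ = 1 (multiplicity 4)


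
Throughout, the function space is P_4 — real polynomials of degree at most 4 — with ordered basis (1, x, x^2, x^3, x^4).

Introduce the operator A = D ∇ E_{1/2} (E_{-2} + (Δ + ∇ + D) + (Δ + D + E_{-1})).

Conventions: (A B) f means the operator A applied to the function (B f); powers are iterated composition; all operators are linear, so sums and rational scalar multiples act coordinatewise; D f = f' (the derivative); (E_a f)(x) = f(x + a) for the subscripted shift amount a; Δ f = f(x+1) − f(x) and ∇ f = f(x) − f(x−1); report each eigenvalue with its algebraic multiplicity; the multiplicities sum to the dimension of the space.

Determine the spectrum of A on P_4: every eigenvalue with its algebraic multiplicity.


λ = 0 (multiplicity 5)

image of 1: 0
image of x: 0
image of x^2: 4
image of x^3: 12x + 12
image of x^4: 24x^2 + 48x + 74
the matrix is upper triangular; its diagonal is (0, 0, 0, 0, 0)
for a triangular matrix the eigenvalues are the diagonal entries, with algebraic multiplicity their repetition count


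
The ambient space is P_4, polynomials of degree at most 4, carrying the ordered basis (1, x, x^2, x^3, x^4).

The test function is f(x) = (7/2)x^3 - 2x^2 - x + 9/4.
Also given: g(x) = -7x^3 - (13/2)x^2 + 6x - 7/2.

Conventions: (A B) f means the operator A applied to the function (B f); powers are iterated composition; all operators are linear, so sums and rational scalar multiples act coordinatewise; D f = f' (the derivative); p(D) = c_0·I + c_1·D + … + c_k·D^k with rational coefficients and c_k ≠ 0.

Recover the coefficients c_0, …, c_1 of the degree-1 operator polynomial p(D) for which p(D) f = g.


D^0 f = (7/2)x^3 - 2x^2 - x + 9/4
D^1 f = (21/2)x^2 - 4x - 1
matching coefficients of g against c_0 f + c_1 Df + … from the top degree down determines the c_i
solution: c_0 = -2, c_1 = -1

p(D) = -2·I − D, i.e. c_0 = -2, c_1 = -1


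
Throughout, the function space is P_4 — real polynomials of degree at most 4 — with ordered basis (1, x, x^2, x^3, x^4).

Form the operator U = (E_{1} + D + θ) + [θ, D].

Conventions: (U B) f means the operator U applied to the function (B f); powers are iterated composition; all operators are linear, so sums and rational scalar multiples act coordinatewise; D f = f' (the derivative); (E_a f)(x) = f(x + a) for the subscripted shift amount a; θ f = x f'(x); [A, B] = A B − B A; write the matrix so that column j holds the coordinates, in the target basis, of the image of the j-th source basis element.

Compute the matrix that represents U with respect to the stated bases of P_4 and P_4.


image of 1: 1
image of x: 2x + 1
image of x^2: 3x^2 + 2x + 1
image of x^3: 4x^3 + 3x^2 + 3x + 1
image of x^4: 5x^4 + 4x^3 + 6x^2 + 4x + 1
each image's coordinates form column j of the matrix

the matrix is [[1, 1, 1, 1, 1]; [0, 2, 2, 3, 4]; [0, 0, 3, 3, 6]; [0, 0, 0, 4, 4]; [0, 0, 0, 0, 5]] (rows listed top to bottom)


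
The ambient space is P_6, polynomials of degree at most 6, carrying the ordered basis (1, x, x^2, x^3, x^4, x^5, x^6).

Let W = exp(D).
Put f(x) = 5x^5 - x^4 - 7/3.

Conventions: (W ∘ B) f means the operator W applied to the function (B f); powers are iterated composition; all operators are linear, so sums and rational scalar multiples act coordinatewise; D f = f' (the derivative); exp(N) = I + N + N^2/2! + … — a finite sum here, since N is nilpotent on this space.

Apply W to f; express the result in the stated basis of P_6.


order-1 term: 25x^4 - 4x^3
order-2 term: 50x^3 - 6x^2
order-3 term: 50x^2 - 4x
order-4 term: 25x - 1
order-5 term: 5
the series for exp(D) f terminates at order 5
exp(D) f = 5x^5 + 24x^4 + 46x^3 + 44x^2 + 21x + 5/3

the result is g(x) = 5x^5 + 24x^4 + 46x^3 + 44x^2 + 21x + 5/3


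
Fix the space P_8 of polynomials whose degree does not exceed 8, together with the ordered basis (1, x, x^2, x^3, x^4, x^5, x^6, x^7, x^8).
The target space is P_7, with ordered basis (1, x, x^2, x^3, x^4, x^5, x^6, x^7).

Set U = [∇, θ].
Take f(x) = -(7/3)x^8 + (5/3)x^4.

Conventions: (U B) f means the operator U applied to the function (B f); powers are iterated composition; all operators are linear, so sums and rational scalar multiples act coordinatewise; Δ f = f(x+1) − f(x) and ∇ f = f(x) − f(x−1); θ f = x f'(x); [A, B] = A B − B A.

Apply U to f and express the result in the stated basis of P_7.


the image equals g(x) = -(56/3)x^7 + (392/3)x^6 - 392x^5 + (1960/3)x^4 - (1940/3)x^3 + 372x^2 - (332/3)x + 12

θ f = -(56/3)x^8 + (20/3)x^4
∇ θ f = -(448/3)x^7 + (1568/3)x^6 - (3136/3)x^5 + (3920/3)x^4 - (3056/3)x^3 + (1448/3)x^2 - (368/3)x + 12
∇ f = -(56/3)x^7 + (196/3)x^6 - (392/3)x^5 + (490/3)x^4 - 124x^3 + (166/3)x^2 - 12x + 2/3
θ ∇ f = -(392/3)x^7 + 392x^6 - (1960/3)x^5 + (1960/3)x^4 - 372x^3 + (332/3)x^2 - 12x
[∇, θ] f = -(56/3)x^7 + (392/3)x^6 - 392x^5 + (1960/3)x^4 - (1940/3)x^3 + 372x^2 - (332/3)x + 12


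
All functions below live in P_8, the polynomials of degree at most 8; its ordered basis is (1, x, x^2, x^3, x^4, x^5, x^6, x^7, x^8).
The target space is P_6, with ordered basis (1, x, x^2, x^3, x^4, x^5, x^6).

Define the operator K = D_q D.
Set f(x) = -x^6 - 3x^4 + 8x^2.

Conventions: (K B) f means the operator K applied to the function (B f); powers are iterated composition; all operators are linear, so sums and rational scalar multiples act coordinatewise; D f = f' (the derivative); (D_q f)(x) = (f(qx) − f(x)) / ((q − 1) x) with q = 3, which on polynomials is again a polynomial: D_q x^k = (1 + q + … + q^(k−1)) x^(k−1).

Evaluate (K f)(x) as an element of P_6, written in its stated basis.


D f = -6x^5 - 12x^3 + 16x
D_q D f = -726x^4 - 156x^2 + 16

the image equals g(x) = -726x^4 - 156x^2 + 16


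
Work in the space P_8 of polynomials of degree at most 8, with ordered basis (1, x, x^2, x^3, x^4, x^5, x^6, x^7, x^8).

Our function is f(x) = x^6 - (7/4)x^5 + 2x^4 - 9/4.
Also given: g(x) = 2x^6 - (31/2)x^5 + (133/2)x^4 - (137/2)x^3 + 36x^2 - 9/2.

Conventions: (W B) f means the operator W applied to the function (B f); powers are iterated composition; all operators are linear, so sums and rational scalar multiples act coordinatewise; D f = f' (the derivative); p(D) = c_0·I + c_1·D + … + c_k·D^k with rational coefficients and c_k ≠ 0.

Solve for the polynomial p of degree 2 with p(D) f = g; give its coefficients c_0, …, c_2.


D^0 f = x^6 - (7/4)x^5 + 2x^4 - 9/4
D^1 f = 6x^5 - (35/4)x^4 + 8x^3
D^2 f = 30x^4 - 35x^3 + 24x^2
matching coefficients of g against c_0 f + c_1 Df + … from the top degree down determines the c_i
solution: c_0 = 2, c_1 = -2, c_2 = 3/2

p(D) = 2·I − 2·D + (3/2)·D^2, i.e. c_0 = 2, c_1 = -2, c_2 = 3/2


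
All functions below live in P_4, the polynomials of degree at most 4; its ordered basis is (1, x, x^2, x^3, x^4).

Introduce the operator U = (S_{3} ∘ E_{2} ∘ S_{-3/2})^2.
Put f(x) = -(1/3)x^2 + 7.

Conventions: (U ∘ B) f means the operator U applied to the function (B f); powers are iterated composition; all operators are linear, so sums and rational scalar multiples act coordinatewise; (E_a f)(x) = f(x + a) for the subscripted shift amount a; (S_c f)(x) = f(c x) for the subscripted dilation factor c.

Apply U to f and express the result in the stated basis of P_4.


S_{-3/2} f = -(3/4)x^2 + 7
E_{2} S_{-3/2} f = -(3/4)x^2 - 3x + 4
S_{3} E_{2} S_{-3/2} f = -(27/4)x^2 - 9x + 4
S_{-3/2} (S_{3} ∘ E_{2} ∘ S_{-3/2}) f = -(243/16)x^2 + (27/2)x + 4
E_{2} S_{-3/2} (S_{3} ∘ E_{2} ∘ S_{-3/2}) f = -(243/16)x^2 - (189/4)x - 119/4
S_{3} E_{2} S_{-3/2} (S_{3} ∘ E_{2} ∘ S_{-3/2}) f = -(2187/16)x^2 - (567/4)x - 119/4

the result is g(x) = -(2187/16)x^2 - (567/4)x - 119/4
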